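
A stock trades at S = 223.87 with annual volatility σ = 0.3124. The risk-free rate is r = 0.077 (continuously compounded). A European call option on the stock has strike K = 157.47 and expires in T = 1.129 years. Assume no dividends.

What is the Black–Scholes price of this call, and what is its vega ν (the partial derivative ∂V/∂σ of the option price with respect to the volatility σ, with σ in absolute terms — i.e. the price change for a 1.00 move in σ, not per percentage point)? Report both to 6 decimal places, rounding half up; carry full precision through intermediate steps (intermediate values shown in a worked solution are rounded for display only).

price = 82.079647
ν = 31.375691

σ√T = 0.3124·√1.129 = 0.331939
d₁ = (ln(S/K) + (r+σ²/2)T) / (σ√T) = (ln(223.87/157.47) + (0.077+0.3124²/2)·1.129) / 0.331939 = (0.351831 + 0.142025) / 0.331939 = 1.487790
d₂ = d₁ − σ√T = 1.487790 − 0.331939 = 1.155851
e^{−rT} = e^{−0.077·1.129} = 0.916739
N(d₁) = 0.931597,  N(d₂) = 0.876129
Call price V = S·N(d₁) − K·e^{−rT}·N(d₂) = 208.556592 − 126.476945 = 82.079647
φ(d₁) = (1/√(2π))·e^{−d₁²/2} = 0.131902
ν = S·φ(d₁)·√T = 31.375691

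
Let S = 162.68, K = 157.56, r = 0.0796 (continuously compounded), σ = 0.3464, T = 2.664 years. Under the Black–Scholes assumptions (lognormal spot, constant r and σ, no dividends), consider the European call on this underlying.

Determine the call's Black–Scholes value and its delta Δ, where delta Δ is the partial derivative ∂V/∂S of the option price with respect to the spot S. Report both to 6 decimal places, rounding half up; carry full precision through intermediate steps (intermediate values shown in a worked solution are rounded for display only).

price = 52.769453
Δ = 0.762484

σ√T = 0.3464·√2.664 = 0.565386
d₁ = (ln(S/K) + (r+σ²/2)T) / (σ√T) = (ln(162.68/157.56) + (0.0796+0.3464²/2)·2.664) / 0.565386 = (0.031979 + 0.371885) / 0.565386 = 0.714315
d₂ = d₁ − σ√T = 0.714315 − 0.565386 = 0.148929
e^{−rT} = e^{−0.0796·2.664} = 0.808921
N(d₁) = 0.762484,  N(d₂) = 0.559195
Call price V = S·N(d₁) − K·e^{−rT}·N(d₂) = 124.040874 − 71.271421 = 52.769453
Δ = N(d₁) = 0.762484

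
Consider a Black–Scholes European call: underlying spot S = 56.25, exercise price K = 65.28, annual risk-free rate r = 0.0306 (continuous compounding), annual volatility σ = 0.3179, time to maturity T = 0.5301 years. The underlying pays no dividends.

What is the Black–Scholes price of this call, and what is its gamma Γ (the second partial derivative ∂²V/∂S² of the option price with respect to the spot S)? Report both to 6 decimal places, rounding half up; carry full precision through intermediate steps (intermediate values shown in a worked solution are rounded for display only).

σ√T = 0.3179·√0.5301 = 0.231457
d₁ = (ln(S/K) + (r+σ²/2)T) / (σ√T) = (ln(56.25/65.28) + (0.0306+0.3179²/2)·0.5301) / 0.231457 = (-0.148880 + 0.043007) / 0.231457 = -0.457419
d₂ = d₁ − σ√T = -0.457419 − 0.231457 = -0.688875
e^{−rT} = e^{−0.0306·0.5301} = 0.983910
N(d₁) = 0.323685,  N(d₂) = 0.245451
Call price V = S·N(d₁) − K·e^{−rT}·N(d₂) = 18.207284 − 15.765220 = 2.442064
φ(d₁) = (1/√(2π))·e^{−d₁²/2} = 0.359315
Γ = φ(d₁) / (S·σ·√T) = 0.027598

price = 2.442064
Γ = 0.027598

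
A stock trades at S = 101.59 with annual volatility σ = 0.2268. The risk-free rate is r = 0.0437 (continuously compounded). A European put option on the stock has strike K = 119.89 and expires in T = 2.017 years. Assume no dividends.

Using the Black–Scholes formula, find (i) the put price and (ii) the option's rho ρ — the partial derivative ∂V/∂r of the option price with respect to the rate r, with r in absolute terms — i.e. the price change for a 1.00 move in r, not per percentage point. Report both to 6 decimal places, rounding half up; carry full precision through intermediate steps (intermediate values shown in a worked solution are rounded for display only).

σ√T = 0.2268·√2.017 = 0.322104
d₁ = (ln(S/K) + (r+σ²/2)T) / (σ√T) = (ln(101.59/119.89) + (0.0437+0.2268²/2)·2.017) / 0.322104 = (-0.165630 + 0.140018) / 0.322104 = -0.079512
d₂ = d₁ − σ√T = -0.079512 − 0.322104 = -0.401616
e^{−rT} = e^{−0.0437·2.017} = 0.915630
N(−d₁) = 0.531687,  N(−d₂) = 0.656017
Put price V = K·e^{−rT}·N(−d₂) − S·N(−d₁) = 72.014158 − 54.014121 = 18.000037
ρ = −K·T·e^{−rT}·N(−d₂) = -145.252556

price = 18.000037
ρ = -145.252556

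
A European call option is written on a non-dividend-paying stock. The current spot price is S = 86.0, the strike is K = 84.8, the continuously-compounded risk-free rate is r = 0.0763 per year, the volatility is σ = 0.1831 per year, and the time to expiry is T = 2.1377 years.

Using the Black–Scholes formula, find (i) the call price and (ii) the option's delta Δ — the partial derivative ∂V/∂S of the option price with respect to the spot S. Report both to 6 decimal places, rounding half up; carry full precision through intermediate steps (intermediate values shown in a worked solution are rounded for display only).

price = 17.156897
Δ = 0.786871

σ√T = 0.1831·√2.1377 = 0.267708
d₁ = (ln(S/K) + (r+σ²/2)T) / (σ√T) = (ln(86.0/84.8) + (0.0763+0.1831²/2)·2.1377) / 0.267708 = (0.014052 + 0.198940) / 0.267708 = 0.795613
d₂ = d₁ − σ√T = 0.795613 − 0.267708 = 0.527905
e^{−rT} = e^{−0.0763·2.1377} = 0.849501
N(d₁) = 0.786871,  N(d₂) = 0.701217
Call price V = S·N(d₁) − K·e^{−rT}·N(d₂) = 67.670945 − 50.514049 = 17.156897
Δ = N(d₁) = 0.786871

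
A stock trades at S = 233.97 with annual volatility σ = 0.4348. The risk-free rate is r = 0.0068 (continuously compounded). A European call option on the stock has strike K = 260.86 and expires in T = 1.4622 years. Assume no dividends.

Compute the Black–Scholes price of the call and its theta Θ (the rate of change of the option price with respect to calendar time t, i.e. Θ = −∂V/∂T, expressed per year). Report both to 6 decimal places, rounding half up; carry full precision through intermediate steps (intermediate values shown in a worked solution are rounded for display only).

σ√T = 0.4348·√1.4622 = 0.525767
d₁ = (ln(S/K) + (r+σ²/2)T) / (σ√T) = (ln(233.97/260.86) + (0.0068+0.4348²/2)·1.4622) / 0.525767 = (-0.108791 + 0.148158) / 0.525767 = 0.074876
d₂ = d₁ − σ√T = 0.074876 − 0.525767 = -0.450891
e^{−rT} = e^{−0.0068·1.4622} = 0.990106
N(d₁) = 0.529843,  N(d₂) = 0.326034
Call price V = S·N(d₁) − K·e^{−rT}·N(d₂) = 123.967426 − 84.207823 = 39.759603
φ(d₁) = (1/√(2π))·e^{−d₁²/2} = 0.397826
Θ = −S·φ(d₁)·σ/(2√T) − r·K·e^{−rT}·N(d₂) = −16.734355 − 0.572613 = -17.306968

price = 39.759603
Θ = -17.306968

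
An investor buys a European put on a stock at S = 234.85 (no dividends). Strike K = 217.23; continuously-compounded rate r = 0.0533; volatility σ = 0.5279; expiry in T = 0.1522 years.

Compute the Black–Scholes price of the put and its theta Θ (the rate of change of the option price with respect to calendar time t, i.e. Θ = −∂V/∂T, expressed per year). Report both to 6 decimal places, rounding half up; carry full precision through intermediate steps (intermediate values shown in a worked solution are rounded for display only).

σ√T = 0.5279·√0.1522 = 0.205949
d₁ = (ln(S/K) + (r+σ²/2)T) / (σ√T) = (ln(234.85/217.23) + (0.0533+0.5279²/2)·0.1522) / 0.205949 = (0.077990 + 0.029320) / 0.205949 = 0.521052
d₂ = d₁ − σ√T = 0.521052 − 0.205949 = 0.315103
e^{−rT} = e^{−0.0533·0.1522} = 0.991921
N(−d₁) = 0.301165,  N(−d₂) = 0.376342
Put price V = K·e^{−rT}·N(−d₂) − S·N(−d₁) = 81.092156 − 70.728651 = 10.363505
φ(d₁) = (1/√(2π))·e^{−d₁²/2} = 0.348302
Θ = −S·φ(d₁)·σ/(2√T) + r·K·e^{−rT}·N(−d₂) = −55.342720 + 4.322212 = -51.020508

price = 10.363505
Θ = -51.020508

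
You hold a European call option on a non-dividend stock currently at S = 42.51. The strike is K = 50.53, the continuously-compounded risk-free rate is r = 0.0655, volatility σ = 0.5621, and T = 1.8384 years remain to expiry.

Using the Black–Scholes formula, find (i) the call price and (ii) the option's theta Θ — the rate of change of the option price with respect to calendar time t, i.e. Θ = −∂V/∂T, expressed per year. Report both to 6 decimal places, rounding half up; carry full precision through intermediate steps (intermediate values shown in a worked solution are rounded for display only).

price = 11.843949
Θ = -4.305779

σ√T = 0.5621·√1.8384 = 0.762138
d₁ = (ln(S/K) + (r+σ²/2)T) / (σ√T) = (ln(42.51/50.53) + (0.0655+0.5621²/2)·1.8384) / 0.762138 = (-0.172828 + 0.410842) / 0.762138 = 0.312298
d₂ = d₁ − σ√T = 0.312298 − 0.762138 = -0.449840
e^{−rT} = e^{−0.0655·1.8384} = 0.886552
N(d₁) = 0.622593,  N(d₂) = 0.326413
Call price V = S·N(d₁) − K·e^{−rT}·N(d₂) = 26.466433 − 14.622485 = 11.843949
φ(d₁) = (1/√(2π))·e^{−d₁²/2} = 0.379955
Θ = −S·φ(d₁)·σ/(2√T) − r·K·e^{−rT}·N(d₂) = −3.348007 − 0.957773 = -4.305779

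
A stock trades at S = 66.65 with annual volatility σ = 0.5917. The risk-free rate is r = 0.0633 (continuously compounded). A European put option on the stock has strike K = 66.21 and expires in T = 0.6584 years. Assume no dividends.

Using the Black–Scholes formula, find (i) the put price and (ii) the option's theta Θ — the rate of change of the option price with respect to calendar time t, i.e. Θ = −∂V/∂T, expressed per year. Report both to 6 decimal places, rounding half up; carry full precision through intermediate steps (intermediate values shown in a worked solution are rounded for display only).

σ√T = 0.5917·√0.6584 = 0.480116
d₁ = (ln(S/K) + (r+σ²/2)T) / (σ√T) = (ln(66.65/66.21) + (0.0633+0.5917²/2)·0.6584) / 0.480116 = (0.006624 + 0.156933) / 0.480116 = 0.340659
d₂ = d₁ − σ√T = 0.340659 − 0.480116 = -0.139457
e^{−rT} = e^{−0.0633·0.6584} = 0.959180
N(−d₁) = 0.366680,  N(−d₂) = 0.555455
Put price V = K·e^{−rT}·N(−d₂) − S·N(−d₁) = 35.275476 − 24.439224 = 10.836252
φ(d₁) = (1/√(2π))·e^{−d₁²/2} = 0.376453
Θ = −S·φ(d₁)·σ/(2√T) + r·K·e^{−rT}·N(−d₂) = −9.148233 + 2.232938 = -6.915295

price = 10.836252
Θ = -6.915295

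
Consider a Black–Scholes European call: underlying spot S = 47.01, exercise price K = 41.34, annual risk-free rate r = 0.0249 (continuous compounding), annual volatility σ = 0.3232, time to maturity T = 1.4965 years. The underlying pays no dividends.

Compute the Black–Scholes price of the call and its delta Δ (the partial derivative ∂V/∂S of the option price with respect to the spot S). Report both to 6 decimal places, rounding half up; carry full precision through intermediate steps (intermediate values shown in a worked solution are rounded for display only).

price = 10.975563
Δ = 0.731388

σ√T = 0.3232·√1.4965 = 0.395375
d₁ = (ln(S/K) + (r+σ²/2)T) / (σ√T) = (ln(47.01/41.34) + (0.0249+0.3232²/2)·1.4965) / 0.395375 = (0.128530 + 0.115424) / 0.395375 = 0.617017
d₂ = d₁ − σ√T = 0.617017 − 0.395375 = 0.221642
e^{−rT} = e^{−0.0249·1.4965} = 0.963423
N(d₁) = 0.731388,  N(d₂) = 0.587704
Call price V = S·N(d₁) − K·e^{−rT}·N(d₂) = 34.382567 − 23.407003 = 10.975563
Δ = N(d₁) = 0.731388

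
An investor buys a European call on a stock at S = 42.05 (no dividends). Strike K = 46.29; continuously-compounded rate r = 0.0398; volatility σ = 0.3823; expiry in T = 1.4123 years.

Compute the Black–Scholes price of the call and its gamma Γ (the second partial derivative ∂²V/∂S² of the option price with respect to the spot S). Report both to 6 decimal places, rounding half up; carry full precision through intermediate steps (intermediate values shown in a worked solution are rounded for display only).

σ√T = 0.3823·√1.4123 = 0.454326
d₁ = (ln(S/K) + (r+σ²/2)T) / (σ√T) = (ln(42.05/46.29) + (0.0398+0.3823²/2)·1.4123) / 0.454326 = (-0.096067 + 0.159416) / 0.454326 = 0.139435
d₂ = d₁ − σ√T = 0.139435 − 0.454326 = -0.314891
e^{−rT} = e^{−0.0398·1.4123} = 0.945341
N(d₁) = 0.555447,  N(d₂) = 0.376422
Call price V = S·N(d₁) − K·e^{−rT}·N(d₂) = 23.356543 − 16.472176 = 6.884367
φ(d₁) = (1/√(2π))·e^{−d₁²/2} = 0.395083
Γ = φ(d₁) / (S·σ·√T) = 0.020680

price = 6.884367
Γ = 0.020680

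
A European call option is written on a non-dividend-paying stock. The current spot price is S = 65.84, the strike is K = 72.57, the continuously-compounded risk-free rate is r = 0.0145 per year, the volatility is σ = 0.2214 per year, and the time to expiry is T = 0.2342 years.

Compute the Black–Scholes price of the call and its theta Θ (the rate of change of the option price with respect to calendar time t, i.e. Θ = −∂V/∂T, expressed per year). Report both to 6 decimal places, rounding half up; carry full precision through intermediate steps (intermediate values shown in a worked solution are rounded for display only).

σ√T = 0.2214·√0.2342 = 0.107145
d₁ = (ln(S/K) + (r+σ²/2)T) / (σ√T) = (ln(65.84/72.57) + (0.0145+0.2214²/2)·0.2342) / 0.107145 = (-0.097324 + 0.009136) / 0.107145 = -0.823075
d₂ = d₁ − σ√T = -0.823075 − 0.107145 = -0.930219
e^{−rT} = e^{−0.0145·0.2342} = 0.996610
N(d₁) = 0.205233,  N(d₂) = 0.176129
Call price V = S·N(d₁) − K·e^{−rT}·N(d₂) = 13.512527 − 12.738332 = 0.774195
φ(d₁) = (1/√(2π))·e^{−d₁²/2} = 0.284317
Θ = −S·φ(d₁)·σ/(2√T) − r·K·e^{−rT}·N(d₂) = −4.282006 − 0.184706 = -4.466712

price = 0.774195
Θ = -4.466712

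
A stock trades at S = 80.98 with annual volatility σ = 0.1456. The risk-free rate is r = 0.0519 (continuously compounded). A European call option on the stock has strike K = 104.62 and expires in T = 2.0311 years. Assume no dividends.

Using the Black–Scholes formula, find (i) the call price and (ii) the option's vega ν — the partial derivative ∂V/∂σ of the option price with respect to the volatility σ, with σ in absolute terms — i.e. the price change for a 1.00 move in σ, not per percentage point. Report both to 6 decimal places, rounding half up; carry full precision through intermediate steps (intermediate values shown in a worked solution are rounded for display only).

price = 2.467696
ν = 37.930109

σ√T = 0.1456·√2.0311 = 0.207504
d₁ = (ln(S/K) + (r+σ²/2)T) / (σ√T) = (ln(80.98/104.62) + (0.0519+0.1456²/2)·2.0311) / 0.207504 = (-0.256133 + 0.126943) / 0.207504 = -0.622587
d₂ = d₁ − σ√T = -0.622587 − 0.207504 = -0.830091
e^{−rT} = e^{−0.0519·2.0311} = 0.899952
N(d₁) = 0.266778,  N(d₂) = 0.203244
Call price V = S·N(d₁) − K·e^{−rT}·N(d₂) = 21.603685 − 19.135989 = 2.467696
φ(d₁) = (1/√(2π))·e^{−d₁²/2} = 0.328655
ν = S·φ(d₁)·√T = 37.930109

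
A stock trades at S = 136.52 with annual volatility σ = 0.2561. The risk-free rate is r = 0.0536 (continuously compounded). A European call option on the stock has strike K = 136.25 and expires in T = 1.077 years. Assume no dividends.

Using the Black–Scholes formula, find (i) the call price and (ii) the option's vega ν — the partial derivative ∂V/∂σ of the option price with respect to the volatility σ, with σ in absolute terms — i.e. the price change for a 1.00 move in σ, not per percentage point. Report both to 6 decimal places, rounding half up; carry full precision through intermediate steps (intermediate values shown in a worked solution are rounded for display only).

price = 18.320696
ν = 53.021913

σ√T = 0.2561·√1.077 = 0.265777
d₁ = (ln(S/K) + (r+σ²/2)T) / (σ√T) = (ln(136.52/136.25) + (0.0536+0.2561²/2)·1.077) / 0.265777 = (0.001980 + 0.093046) / 0.265777 = 0.357539
d₂ = d₁ − σ√T = 0.357539 − 0.265777 = 0.091762
e^{−rT} = e^{−0.0536·1.077} = 0.943907
N(d₁) = 0.639656,  N(d₂) = 0.536556
Call price V = S·N(d₁) − K·e^{−rT}·N(d₂) = 87.325805 − 69.005109 = 18.320696
φ(d₁) = (1/√(2π))·e^{−d₁²/2} = 0.374241
ν = S·φ(d₁)·√T = 53.021913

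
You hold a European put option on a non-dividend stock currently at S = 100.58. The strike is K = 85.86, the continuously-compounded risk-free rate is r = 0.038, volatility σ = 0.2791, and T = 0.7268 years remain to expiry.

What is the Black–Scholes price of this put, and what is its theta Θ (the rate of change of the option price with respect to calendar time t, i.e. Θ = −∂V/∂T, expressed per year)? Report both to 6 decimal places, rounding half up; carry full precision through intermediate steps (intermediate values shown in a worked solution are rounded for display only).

σ√T = 0.2791·√0.7268 = 0.237940
d₁ = (ln(S/K) + (r+σ²/2)T) / (σ√T) = (ln(100.58/85.86) + (0.038+0.2791²/2)·0.7268) / 0.237940 = (0.158235 + 0.055926) / 0.237940 = 0.900065
d₂ = d₁ − σ√T = 0.900065 − 0.237940 = 0.662125
e^{−rT} = e^{−0.038·0.7268} = 0.972760
N(−d₁) = 0.184043,  N(−d₂) = 0.253945
Put price V = K·e^{−rT}·N(−d₂) − S·N(−d₁) = 21.209809 − 18.511019 = 2.698790
φ(d₁) = (1/√(2π))·e^{−d₁²/2} = 0.266070
Θ = −S·φ(d₁)·σ/(2√T) + r·K·e^{−rT}·N(−d₂) = −4.380556 + 0.805973 = -3.574584

price = 2.698790
Θ = -3.574584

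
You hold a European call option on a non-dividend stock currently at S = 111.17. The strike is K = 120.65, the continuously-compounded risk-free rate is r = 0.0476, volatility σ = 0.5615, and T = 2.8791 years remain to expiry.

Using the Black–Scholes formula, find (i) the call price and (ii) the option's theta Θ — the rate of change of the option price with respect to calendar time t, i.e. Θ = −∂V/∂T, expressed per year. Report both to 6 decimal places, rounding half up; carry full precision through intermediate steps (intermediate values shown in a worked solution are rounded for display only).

σ√T = 0.5615·√2.8791 = 0.952748
d₁ = (ln(S/K) + (r+σ²/2)T) / (σ√T) = (ln(111.17/120.65) + (0.0476+0.5615²/2)·2.8791) / 0.952748 = (-0.081833 + 0.590910) / 0.952748 = 0.534324
d₂ = d₁ − σ√T = 0.534324 − 0.952748 = -0.418424
e^{−rT} = e^{−0.0476·2.8791} = 0.871931
N(d₁) = 0.703441,  N(d₂) = 0.337819
Call price V = S·N(d₁) − K·e^{−rT}·N(d₂) = 78.201581 − 35.537996 = 42.663585
φ(d₁) = (1/√(2π))·e^{−d₁²/2} = 0.345871
Θ = −S·φ(d₁)·σ/(2√T) − r·K·e^{−rT}·N(d₂) = −6.361990 − 1.691609 = -8.053599

price = 42.663585
Θ = -8.053599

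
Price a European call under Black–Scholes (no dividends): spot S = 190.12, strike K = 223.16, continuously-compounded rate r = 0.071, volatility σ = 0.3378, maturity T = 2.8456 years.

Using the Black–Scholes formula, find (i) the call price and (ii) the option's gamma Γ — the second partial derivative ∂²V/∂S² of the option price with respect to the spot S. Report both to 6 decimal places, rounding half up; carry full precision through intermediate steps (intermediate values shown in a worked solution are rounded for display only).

price = 45.770638
Γ = 0.003454

σ√T = 0.3378·√2.8456 = 0.569832
d₁ = (ln(S/K) + (r+σ²/2)T) / (σ√T) = (ln(190.12/223.16) + (0.071+0.3378²/2)·2.8456) / 0.569832 = (-0.160234 + 0.364392) / 0.569832 = 0.358278
d₂ = d₁ − σ√T = 0.358278 − 0.569832 = -0.211554
e^{−rT} = e^{−0.071·2.8456} = 0.817064
N(d₁) = 0.639932,  N(d₂) = 0.416228
Call price V = S·N(d₁) − K·e^{−rT}·N(d₂) = 121.663935 − 75.893297 = 45.770638
φ(d₁) = (1/√(2π))·e^{−d₁²/2} = 0.374142
Γ = φ(d₁) / (S·σ·√T) = 0.003454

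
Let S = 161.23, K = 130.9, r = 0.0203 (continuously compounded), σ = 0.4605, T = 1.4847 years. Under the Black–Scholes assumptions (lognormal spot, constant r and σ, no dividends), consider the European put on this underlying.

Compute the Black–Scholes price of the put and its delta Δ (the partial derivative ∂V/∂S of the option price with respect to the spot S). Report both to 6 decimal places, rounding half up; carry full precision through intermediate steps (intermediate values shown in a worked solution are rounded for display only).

price = 17.480376
Δ = -0.240196

σ√T = 0.4605·√1.4847 = 0.561111
d₁ = (ln(S/K) + (r+σ²/2)T) / (σ√T) = (ln(161.23/130.9) + (0.0203+0.4605²/2)·1.4847) / 0.561111 = (0.208398 + 0.187562) / 0.561111 = 0.705672
d₂ = d₁ − σ√T = 0.705672 − 0.561111 = 0.144561
e^{−rT} = e^{−0.0203·1.4847} = 0.970310
N(−d₁) = 0.240196,  N(−d₂) = 0.442529
Put price V = K·e^{−rT}·N(−d₂) − S·N(−d₁) = 56.207181 − 38.726806 = 17.480376
Δ = −N(−d₁) = -0.240196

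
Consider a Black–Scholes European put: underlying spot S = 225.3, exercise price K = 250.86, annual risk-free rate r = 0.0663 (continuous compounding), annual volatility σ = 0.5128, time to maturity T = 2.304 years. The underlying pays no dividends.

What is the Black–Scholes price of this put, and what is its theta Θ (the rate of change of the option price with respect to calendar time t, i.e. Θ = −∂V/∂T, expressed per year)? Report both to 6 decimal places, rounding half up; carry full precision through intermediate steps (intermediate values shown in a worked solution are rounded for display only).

σ√T = 0.5128·√2.304 = 0.778376
d₁ = (ln(S/K) + (r+σ²/2)T) / (σ√T) = (ln(225.3/250.86) + (0.0663+0.5128²/2)·2.304) / 0.778376 = (-0.107462 + 0.455690) / 0.778376 = 0.447377
d₂ = d₁ − σ√T = 0.447377 − 0.778376 = -0.330999
e^{−rT} = e^{−0.0663·2.304} = 0.858340
N(−d₁) = 0.327301,  N(−d₂) = 0.629677
Put price V = K·e^{−rT}·N(−d₂) − S·N(−d₁) = 135.584075 − 73.741014 = 61.843061
φ(d₁) = (1/√(2π))·e^{−d₁²/2} = 0.360952
Θ = −S·φ(d₁)·σ/(2√T) + r·K·e^{−rT}·N(−d₂) = −13.736840 + 8.989224 = -4.747616

price = 61.843061
Θ = -4.747616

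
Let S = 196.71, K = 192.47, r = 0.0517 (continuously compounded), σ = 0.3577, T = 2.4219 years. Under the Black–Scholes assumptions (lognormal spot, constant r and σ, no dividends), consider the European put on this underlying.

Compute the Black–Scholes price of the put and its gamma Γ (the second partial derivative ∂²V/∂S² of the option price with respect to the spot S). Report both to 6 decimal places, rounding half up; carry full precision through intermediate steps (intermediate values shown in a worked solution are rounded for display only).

σ√T = 0.3577·√2.4219 = 0.556669
d₁ = (ln(S/K) + (r+σ²/2)T) / (σ√T) = (ln(196.71/192.47) + (0.0517+0.3577²/2)·2.4219) / 0.556669 = (0.021790 + 0.280152) / 0.556669 = 0.542410
d₂ = d₁ − σ√T = 0.542410 − 0.556669 = -0.014259
e^{−rT} = e^{−0.0517·2.4219} = 0.882310
N(−d₁) = 0.293768,  N(−d₂) = 0.505688
Put price V = K·e^{−rT}·N(−d₂) − S·N(−d₁) = 85.875067 − 57.787130 = 28.087936
φ(d₁) = (1/√(2π))·e^{−d₁²/2} = 0.344369
Γ = φ(d₁) / (S·σ·√T) = 0.003145

price = 28.087936
Γ = 0.003145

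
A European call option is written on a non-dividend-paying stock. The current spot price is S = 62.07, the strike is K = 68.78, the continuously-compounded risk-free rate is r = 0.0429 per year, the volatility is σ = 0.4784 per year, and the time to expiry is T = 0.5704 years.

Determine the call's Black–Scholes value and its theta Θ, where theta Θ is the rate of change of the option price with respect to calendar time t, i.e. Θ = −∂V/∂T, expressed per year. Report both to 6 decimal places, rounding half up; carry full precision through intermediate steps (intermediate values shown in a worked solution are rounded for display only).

σ√T = 0.4784·√0.5704 = 0.361311
d₁ = (ln(S/K) + (r+σ²/2)T) / (σ√T) = (ln(62.07/68.78) + (0.0429+0.4784²/2)·0.5704) / 0.361311 = (-0.102650 + 0.089743) / 0.361311 = -0.035724
d₂ = d₁ − σ√T = -0.035724 − 0.361311 = -0.397034
e^{−rT} = e^{−0.0429·0.5704} = 0.975827
N(d₁) = 0.485751,  N(d₂) = 0.345671
Call price V = S·N(d₁) − K·e^{−rT}·N(d₂) = 30.150588 − 23.200531 = 6.950057
φ(d₁) = (1/√(2π))·e^{−d₁²/2} = 0.398688
Θ = −S·φ(d₁)·σ/(2√T) − r·K·e^{−rT}·N(d₂) = −7.837654 − 0.995303 = -8.832957

price = 6.950057
Θ = -8.832957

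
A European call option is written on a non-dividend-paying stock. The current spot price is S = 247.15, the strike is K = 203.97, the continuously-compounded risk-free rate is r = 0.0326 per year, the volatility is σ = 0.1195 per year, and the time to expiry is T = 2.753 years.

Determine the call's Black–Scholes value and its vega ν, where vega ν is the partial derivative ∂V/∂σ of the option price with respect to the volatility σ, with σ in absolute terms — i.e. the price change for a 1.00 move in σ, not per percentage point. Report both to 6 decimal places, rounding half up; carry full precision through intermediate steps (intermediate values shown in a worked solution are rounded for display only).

price = 62.172877
ν = 51.513426

σ√T = 0.1195·√2.753 = 0.198276
d₁ = (ln(S/K) + (r+σ²/2)T) / (σ√T) = (ln(247.15/203.97) + (0.0326+0.1195²/2)·2.753) / 0.198276 = (0.192023 + 0.109405) / 0.198276 = 1.520237
d₂ = d₁ − σ√T = 1.520237 − 0.198276 = 1.321960
e^{−rT} = e^{−0.0326·2.753} = 0.914162
N(d₁) = 0.935774,  N(d₂) = 0.906909
Call price V = S·N(d₁) − K·e^{−rT}·N(d₂) = 231.276611 − 169.103734 = 62.172877
φ(d₁) = (1/√(2π))·e^{−d₁²/2} = 0.125619
ν = S·φ(d₁)·√T = 51.513426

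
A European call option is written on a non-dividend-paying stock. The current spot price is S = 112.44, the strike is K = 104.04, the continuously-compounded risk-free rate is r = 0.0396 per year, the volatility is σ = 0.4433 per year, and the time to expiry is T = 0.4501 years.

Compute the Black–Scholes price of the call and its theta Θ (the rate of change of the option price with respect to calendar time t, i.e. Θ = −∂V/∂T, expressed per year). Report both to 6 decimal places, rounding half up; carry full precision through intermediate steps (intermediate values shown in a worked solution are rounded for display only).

σ√T = 0.4433·√0.4501 = 0.297408
d₁ = (ln(S/K) + (r+σ²/2)T) / (σ√T) = (ln(112.44/104.04) + (0.0396+0.4433²/2)·0.4501) / 0.297408 = (0.077644 + 0.062050) / 0.297408 = 0.469705
d₂ = d₁ − σ√T = 0.469705 − 0.297408 = 0.172297
e^{−rT} = e^{−0.0396·0.4501} = 0.982334
N(d₁) = 0.680717,  N(d₂) = 0.568398
Call price V = S·N(d₁) − K·e^{−rT}·N(d₂) = 76.539838 − 58.091442 = 18.448396
φ(d₁) = (1/√(2π))·e^{−d₁²/2} = 0.357275
Θ = −S·φ(d₁)·σ/(2√T) − r·K·e^{−rT}·N(d₂) = −13.272003 − 2.300421 = -15.572424

price = 18.448396
Θ = -15.572424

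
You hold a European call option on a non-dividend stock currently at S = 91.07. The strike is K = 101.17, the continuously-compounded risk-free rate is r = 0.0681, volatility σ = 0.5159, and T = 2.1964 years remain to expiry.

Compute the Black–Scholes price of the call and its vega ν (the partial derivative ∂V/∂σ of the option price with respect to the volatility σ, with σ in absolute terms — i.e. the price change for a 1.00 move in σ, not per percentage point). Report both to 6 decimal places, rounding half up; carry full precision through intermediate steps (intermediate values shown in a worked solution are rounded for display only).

price = 28.547650
ν = 48.868878

σ√T = 0.5159·√2.1964 = 0.764577
d₁ = (ln(S/K) + (r+σ²/2)T) / (σ√T) = (ln(91.07/101.17) + (0.0681+0.5159²/2)·2.1964) / 0.764577 = (-0.105174 + 0.441864) / 0.764577 = 0.440361
d₂ = d₁ − σ√T = 0.440361 − 0.764577 = -0.324216
e^{−rT} = e^{−0.0681·2.1964} = 0.861074
N(d₁) = 0.670162,  N(d₂) = 0.372887
Call price V = S·N(d₁) − K·e^{−rT}·N(d₂) = 61.031674 − 32.484024 = 28.547650
φ(d₁) = (1/√(2π))·e^{−d₁²/2} = 0.362077
ν = S·φ(d₁)·√T = 48.868878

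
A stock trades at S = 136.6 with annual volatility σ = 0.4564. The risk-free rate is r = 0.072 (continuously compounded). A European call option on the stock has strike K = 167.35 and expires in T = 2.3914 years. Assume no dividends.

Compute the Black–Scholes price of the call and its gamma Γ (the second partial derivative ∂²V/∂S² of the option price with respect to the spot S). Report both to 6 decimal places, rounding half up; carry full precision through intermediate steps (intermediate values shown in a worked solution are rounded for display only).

price = 36.163880
Γ = 0.003945

σ√T = 0.4564·√2.3914 = 0.705784
d₁ = (ln(S/K) + (r+σ²/2)T) / (σ√T) = (ln(136.6/167.35) + (0.072+0.4564²/2)·2.3914) / 0.705784 = (-0.203030 + 0.421246) / 0.705784 = 0.309182
d₂ = d₁ − σ√T = 0.309182 − 0.705784 = -0.396602
e^{−rT} = e^{−0.072·2.3914} = 0.841827
N(d₁) = 0.621409,  N(d₂) = 0.345831
Call price V = S·N(d₁) − K·e^{−rT}·N(d₂) = 84.884403 − 48.720522 = 36.163880
φ(d₁) = (1/√(2π))·e^{−d₁²/2} = 0.380323
Γ = φ(d₁) / (S·σ·√T) = 0.003945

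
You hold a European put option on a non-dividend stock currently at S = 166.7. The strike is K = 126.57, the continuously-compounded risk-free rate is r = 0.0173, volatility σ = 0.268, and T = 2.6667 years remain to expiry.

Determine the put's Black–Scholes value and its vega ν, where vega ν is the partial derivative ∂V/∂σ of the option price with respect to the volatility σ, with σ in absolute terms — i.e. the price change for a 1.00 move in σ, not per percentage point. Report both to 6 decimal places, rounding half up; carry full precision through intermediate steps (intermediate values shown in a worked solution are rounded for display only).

σ√T = 0.268·√2.6667 = 0.437645
d₁ = (ln(S/K) + (r+σ²/2)T) / (σ√T) = (ln(166.7/126.57) + (0.0173+0.268²/2)·2.6667) / 0.437645 = (0.275400 + 0.141900) / 0.437645 = 0.953514
d₂ = d₁ − σ√T = 0.953514 − 0.437645 = 0.515869
e^{−rT} = e^{−0.0173·2.6667} = 0.954914
N(−d₁) = 0.170165,  N(−d₂) = 0.302973
Put price V = K·e^{−rT}·N(−d₂) − S·N(−d₁) = 36.618343 − 28.366464 = 8.251879
φ(d₁) = (1/√(2π))·e^{−d₁²/2} = 0.253211
ν = S·φ(d₁)·√T = 68.929434

price = 8.251879
ν = 68.929434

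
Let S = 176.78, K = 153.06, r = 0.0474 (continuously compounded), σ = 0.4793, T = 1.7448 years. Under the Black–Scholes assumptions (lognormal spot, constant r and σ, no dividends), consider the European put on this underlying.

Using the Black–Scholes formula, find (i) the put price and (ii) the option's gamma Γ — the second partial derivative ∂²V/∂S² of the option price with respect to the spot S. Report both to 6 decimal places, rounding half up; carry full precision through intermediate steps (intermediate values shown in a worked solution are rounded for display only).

σ√T = 0.4793·√1.7448 = 0.633112
d₁ = (ln(S/K) + (r+σ²/2)T) / (σ√T) = (ln(176.78/153.06) + (0.0474+0.4793²/2)·1.7448) / 0.633112 = (0.144076 + 0.283119) / 0.633112 = 0.674754
d₂ = d₁ − σ√T = 0.674754 − 0.633112 = 0.041643
e^{−rT} = e^{−0.0474·1.7448} = 0.920624
N(−d₁) = 0.249916,  N(−d₂) = 0.483392
Put price V = K·e^{−rT}·N(−d₂) − S·N(−d₁) = 68.115087 − 44.180147 = 23.934940
φ(d₁) = (1/√(2π))·e^{−d₁²/2} = 0.317720
Γ = φ(d₁) / (S·σ·√T) = 0.002839

price = 23.934940
Γ = 0.002839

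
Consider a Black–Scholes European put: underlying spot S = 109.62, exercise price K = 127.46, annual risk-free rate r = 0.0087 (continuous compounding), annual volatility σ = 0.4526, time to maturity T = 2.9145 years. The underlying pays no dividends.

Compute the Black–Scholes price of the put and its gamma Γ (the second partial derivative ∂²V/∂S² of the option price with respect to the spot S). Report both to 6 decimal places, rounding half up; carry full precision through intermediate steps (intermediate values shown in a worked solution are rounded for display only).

σ√T = 0.4526·√2.9145 = 0.772674
d₁ = (ln(S/K) + (r+σ²/2)T) / (σ√T) = (ln(109.62/127.46) + (0.0087+0.4526²/2)·2.9145) / 0.772674 = (-0.150783 + 0.323869) / 0.772674 = 0.224009
d₂ = d₁ − σ√T = 0.224009 − 0.772674 = -0.548665
e^{−rT} = e^{−0.0087·2.9145} = 0.974963
N(−d₁) = 0.411375,  N(−d₂) = 0.708382
Put price V = K·e^{−rT}·N(−d₂) − S·N(−d₁) = 88.029779 − 45.094927 = 42.934852
φ(d₁) = (1/√(2π))·e^{−d₁²/2} = 0.389057
Γ = φ(d₁) / (S·σ·√T) = 0.004593

price = 42.934852
Γ = 0.004593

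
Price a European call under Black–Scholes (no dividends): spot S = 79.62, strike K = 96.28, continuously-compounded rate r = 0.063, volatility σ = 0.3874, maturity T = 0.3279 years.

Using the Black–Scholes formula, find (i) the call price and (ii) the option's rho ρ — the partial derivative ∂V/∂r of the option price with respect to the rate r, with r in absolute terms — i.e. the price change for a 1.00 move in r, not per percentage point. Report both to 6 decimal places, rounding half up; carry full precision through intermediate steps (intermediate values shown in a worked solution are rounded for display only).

σ√T = 0.3874·√0.3279 = 0.221835
d₁ = (ln(S/K) + (r+σ²/2)T) / (σ√T) = (ln(79.62/96.28) + (0.063+0.3874²/2)·0.3279) / 0.221835 = (-0.189995 + 0.045263) / 0.221835 = -0.652431
d₂ = d₁ − σ√T = -0.652431 − 0.221835 = -0.874266
e^{−rT} = e^{−0.063·0.3279} = 0.979554
N(d₁) = 0.257061,  N(d₂) = 0.190987
Call price V = S·N(d₁) − K·e^{−rT}·N(d₂) = 20.467236 − 18.012228 = 2.455008
ρ = K·T·e^{−rT}·N(d₂) = 5.906209

price = 2.455008
ρ = 5.906209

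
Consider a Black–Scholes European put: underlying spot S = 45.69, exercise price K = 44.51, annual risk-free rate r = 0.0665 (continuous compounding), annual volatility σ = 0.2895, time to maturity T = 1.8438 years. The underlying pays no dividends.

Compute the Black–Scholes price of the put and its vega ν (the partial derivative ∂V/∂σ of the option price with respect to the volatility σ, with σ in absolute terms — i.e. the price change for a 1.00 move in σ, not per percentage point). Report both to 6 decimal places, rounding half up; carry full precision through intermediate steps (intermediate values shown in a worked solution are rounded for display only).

σ√T = 0.2895·√1.8438 = 0.393102
d₁ = (ln(S/K) + (r+σ²/2)T) / (σ√T) = (ln(45.69/44.51) + (0.0665+0.2895²/2)·1.8438) / 0.393102 = (0.026166 + 0.199877) / 0.393102 = 0.575023
d₂ = d₁ − σ√T = 0.575023 − 0.393102 = 0.181921
e^{−rT} = e^{−0.0665·1.8438} = 0.884606
N(−d₁) = 0.282638,  N(−d₂) = 0.427822
Put price V = K·e^{−rT}·N(−d₂) − S·N(−d₁) = 16.844999 − 12.913719 = 3.931280
φ(d₁) = (1/√(2π))·e^{−d₁²/2} = 0.338150
ν = S·φ(d₁)·√T = 20.979155

price = 3.931280
ν = 20.979155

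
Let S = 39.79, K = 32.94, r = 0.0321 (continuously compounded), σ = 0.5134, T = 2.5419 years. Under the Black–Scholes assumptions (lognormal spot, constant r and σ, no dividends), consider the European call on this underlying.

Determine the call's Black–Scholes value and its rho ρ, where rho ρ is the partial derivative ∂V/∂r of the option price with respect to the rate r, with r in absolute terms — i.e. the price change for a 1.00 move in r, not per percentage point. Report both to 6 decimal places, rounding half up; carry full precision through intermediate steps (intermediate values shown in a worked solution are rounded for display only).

price = 16.422881
ρ = 36.162318

σ√T = 0.5134·√2.5419 = 0.818531
d₁ = (ln(S/K) + (r+σ²/2)T) / (σ√T) = (ln(39.79/32.94) + (0.0321+0.5134²/2)·2.5419) / 0.818531 = (0.188928 + 0.416591) / 0.818531 = 0.739764
d₂ = d₁ − σ√T = 0.739764 − 0.818531 = -0.078767
e^{−rT} = e^{−0.0321·2.5419} = 0.921645
N(d₁) = 0.770278,  N(d₂) = 0.468609
Call price V = S·N(d₁) − K·e^{−rT}·N(d₂) = 30.649372 − 14.226491 = 16.422881
ρ = K·T·e^{−rT}·N(d₂) = 36.162318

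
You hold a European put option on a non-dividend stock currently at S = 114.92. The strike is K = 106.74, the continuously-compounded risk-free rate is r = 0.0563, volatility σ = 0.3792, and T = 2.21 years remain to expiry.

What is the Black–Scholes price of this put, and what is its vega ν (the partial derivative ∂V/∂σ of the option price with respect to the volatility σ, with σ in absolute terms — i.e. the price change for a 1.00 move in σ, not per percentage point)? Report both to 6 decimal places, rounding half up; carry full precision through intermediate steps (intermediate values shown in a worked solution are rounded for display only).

σ√T = 0.3792·√2.21 = 0.563721
d₁ = (ln(S/K) + (r+σ²/2)T) / (σ√T) = (ln(114.92/106.74) + (0.0563+0.3792²/2)·2.21) / 0.563721 = (0.073840 + 0.283314) / 0.563721 = 0.633565
d₂ = d₁ − σ√T = 0.633565 − 0.563721 = 0.069844
e^{−rT} = e^{−0.0563·2.21} = 0.883006
N(−d₁) = 0.263182,  N(−d₂) = 0.472159
Put price V = K·e^{−rT}·N(−d₂) − S·N(−d₁) = 44.501973 − 30.244917 = 14.257057
φ(d₁) = (1/√(2π))·e^{−d₁²/2} = 0.326397
ν = S·φ(d₁)·√T = 55.761944

price = 14.257057
ν = 55.761944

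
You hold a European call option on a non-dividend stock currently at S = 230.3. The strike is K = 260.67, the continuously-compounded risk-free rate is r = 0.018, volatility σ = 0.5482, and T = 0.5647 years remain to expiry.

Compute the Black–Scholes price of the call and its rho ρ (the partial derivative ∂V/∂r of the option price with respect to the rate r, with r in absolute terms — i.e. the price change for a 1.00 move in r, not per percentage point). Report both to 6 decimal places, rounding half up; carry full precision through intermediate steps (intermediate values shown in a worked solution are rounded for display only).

σ√T = 0.5482·√0.5647 = 0.411953
d₁ = (ln(S/K) + (r+σ²/2)T) / (σ√T) = (ln(230.3/260.67) + (0.018+0.5482²/2)·0.5647) / 0.411953 = (-0.123872 + 0.095017) / 0.411953 = -0.070045
d₂ = d₁ − σ√T = -0.070045 − 0.411953 = -0.481998
e^{−rT} = e^{−0.018·0.5647} = 0.989887
N(d₁) = 0.472079,  N(d₂) = 0.314904
Call price V = S·N(d₁) − K·e^{−rT}·N(d₂) = 108.719813 − 81.255814 = 27.463999
ρ = K·T·e^{−rT}·N(d₂) = 45.885158

price = 27.463999
ρ = 45.885158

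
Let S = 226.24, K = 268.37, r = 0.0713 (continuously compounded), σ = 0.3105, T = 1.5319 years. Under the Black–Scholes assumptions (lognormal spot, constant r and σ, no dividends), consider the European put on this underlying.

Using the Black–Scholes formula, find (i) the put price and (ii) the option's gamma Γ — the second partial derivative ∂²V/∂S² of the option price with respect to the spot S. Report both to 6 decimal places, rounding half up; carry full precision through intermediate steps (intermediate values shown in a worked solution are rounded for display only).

price = 43.198231
Γ = 0.004586

σ√T = 0.3105·√1.5319 = 0.384306
d₁ = (ln(S/K) + (r+σ²/2)T) / (σ√T) = (ln(226.24/268.37) + (0.0713+0.3105²/2)·1.5319) / 0.384306 = (-0.170770 + 0.183070) / 0.384306 = 0.032005
d₂ = d₁ − σ√T = 0.032005 − 0.384306 = -0.352301
e^{−rT} = e^{−0.0713·1.5319} = 0.896529
N(−d₁) = 0.487234,  N(−d₂) = 0.637694
Put price V = K·e^{−rT}·N(−d₂) − S·N(−d₁) = 153.430069 − 110.231838 = 43.198231
φ(d₁) = (1/√(2π))·e^{−d₁²/2} = 0.398738
Γ = φ(d₁) / (S·σ·√T) = 0.004586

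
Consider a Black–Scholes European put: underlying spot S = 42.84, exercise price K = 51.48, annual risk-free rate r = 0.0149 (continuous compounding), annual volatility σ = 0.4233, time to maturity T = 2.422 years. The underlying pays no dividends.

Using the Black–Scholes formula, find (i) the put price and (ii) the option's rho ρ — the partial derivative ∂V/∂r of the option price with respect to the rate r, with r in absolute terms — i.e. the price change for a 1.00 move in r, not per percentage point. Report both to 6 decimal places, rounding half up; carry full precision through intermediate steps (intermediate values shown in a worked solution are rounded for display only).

σ√T = 0.4233·√2.422 = 0.658772
d₁ = (ln(S/K) + (r+σ²/2)T) / (σ√T) = (ln(42.84/51.48) + (0.0149+0.4233²/2)·2.422) / 0.658772 = (-0.183721 + 0.253078) / 0.658772 = 0.105282
d₂ = d₁ − σ√T = 0.105282 − 0.658772 = -0.553490
e^{−rT} = e^{−0.0149·2.422} = 0.964556
N(−d₁) = 0.458076,  N(−d₂) = 0.710036
Put price V = K·e^{−rT}·N(−d₂) − S·N(−d₁) = 35.257066 − 19.623970 = 15.633097
ρ = −K·T·e^{−rT}·N(−d₂) = -85.392615

price = 15.633097
ρ = -85.392615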